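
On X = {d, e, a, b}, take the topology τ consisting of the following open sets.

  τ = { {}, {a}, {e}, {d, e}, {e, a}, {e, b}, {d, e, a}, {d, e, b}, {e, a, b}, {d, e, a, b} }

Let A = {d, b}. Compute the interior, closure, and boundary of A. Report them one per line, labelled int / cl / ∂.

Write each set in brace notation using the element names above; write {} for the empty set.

int(A) = {}
cl(A)  = {d, b}
∂A     = {d, b}

opens ⊆ A: {}; union → int = {}
complement {e, a}; its interior {e, a}; cl(A) = X∖{e, a} = {d, b}
boundary = {d, b} ∖ {} = {d, b}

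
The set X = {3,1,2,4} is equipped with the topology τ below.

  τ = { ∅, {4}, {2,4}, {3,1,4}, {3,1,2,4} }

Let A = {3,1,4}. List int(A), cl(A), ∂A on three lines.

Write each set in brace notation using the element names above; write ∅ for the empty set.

U open, U⊆A: ∅, {4}, {3,1,4}. int(A) = ⋃ = {3,1,4}
X∖A={2}, int(X∖A)=∅, hence cl(A)={3,1,2,4}
∂A: remove int from cl → {2}

int(A) = {3,1,4}
cl(A)  = {3,1,2,4}
∂A     = {2}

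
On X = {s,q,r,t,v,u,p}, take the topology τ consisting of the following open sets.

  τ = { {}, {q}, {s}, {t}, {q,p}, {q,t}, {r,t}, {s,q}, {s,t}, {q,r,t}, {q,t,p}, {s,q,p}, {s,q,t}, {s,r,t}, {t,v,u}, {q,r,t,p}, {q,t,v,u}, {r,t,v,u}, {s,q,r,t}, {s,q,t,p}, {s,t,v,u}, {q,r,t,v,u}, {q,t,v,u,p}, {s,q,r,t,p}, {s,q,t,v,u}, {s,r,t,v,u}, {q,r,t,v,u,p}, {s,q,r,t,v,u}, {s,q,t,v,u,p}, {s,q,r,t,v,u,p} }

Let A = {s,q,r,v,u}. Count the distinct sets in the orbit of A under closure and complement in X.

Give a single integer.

X∖A={t,p}, int(X∖A)={t}, hence cl(A)={s,q,r,v,u,p}
Orbit (k=closure, c=complement):
  1. A     = {s,q,r,v,u}
  2. kA    = {s,q,r,v,u,p}
  3. cA    = {t,p}
  4. ckA   = {t}
  5. kcA   = {r,t,v,u,p}
  6. kckA  = {r,t,v,u}
  7. ckcA  = {s,q}
  8. ckckA = {s,q,p}
(closed under both — stop)

8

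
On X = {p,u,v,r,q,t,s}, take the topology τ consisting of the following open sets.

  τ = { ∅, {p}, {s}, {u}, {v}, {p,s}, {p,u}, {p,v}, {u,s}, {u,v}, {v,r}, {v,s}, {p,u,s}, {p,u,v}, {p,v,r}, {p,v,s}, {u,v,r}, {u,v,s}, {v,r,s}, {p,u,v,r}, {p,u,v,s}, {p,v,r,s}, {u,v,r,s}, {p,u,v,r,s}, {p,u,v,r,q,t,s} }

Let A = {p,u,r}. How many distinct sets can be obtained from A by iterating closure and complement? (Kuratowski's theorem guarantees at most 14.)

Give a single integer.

complement {v,q,t,s}; its interior {v,s}; cl(A) = X∖{v,s} = {p,u,r,q,t}
With k = closure, c = complement:
  1. A     = {p,u,r}
  2. kA    = {p,u,r,q,t}
  3. cA    = {v,q,t,s}
  4. ckA   = {v,s}
  5. kcA   = {v,r,q,t,s}
  6. ckcA  = {p,u}
  7. kckcA = {p,u,q,t}
  8. ckckcA = {v,r,s}
k, c of each give nothing new

8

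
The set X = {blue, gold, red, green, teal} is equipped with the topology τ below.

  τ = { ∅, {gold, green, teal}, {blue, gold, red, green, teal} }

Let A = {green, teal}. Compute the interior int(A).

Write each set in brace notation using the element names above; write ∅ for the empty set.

∅

opens ⊆ A: ∅; union → int = ∅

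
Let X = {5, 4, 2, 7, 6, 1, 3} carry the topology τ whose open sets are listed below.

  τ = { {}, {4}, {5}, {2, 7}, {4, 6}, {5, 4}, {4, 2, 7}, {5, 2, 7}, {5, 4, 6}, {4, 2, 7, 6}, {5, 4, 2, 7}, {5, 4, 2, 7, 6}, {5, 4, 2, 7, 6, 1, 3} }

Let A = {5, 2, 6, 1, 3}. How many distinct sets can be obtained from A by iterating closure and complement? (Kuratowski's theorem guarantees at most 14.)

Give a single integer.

12

cl via duality: int({4, 7}) = {4}, so X∖{4} = {5, 2, 7, 6, 1, 3}
Write k for closure, c for complement:
  1. A     = {5, 2, 6, 1, 3}
  2. kA    = {5, 2, 7, 6, 1, 3}
  3. cA    = {4, 7}
  4. ckA   = {4}
  5. kcA   = {4, 2, 7, 6, 1, 3}
  6. kckA  = {4, 6, 1, 3}
  7. ckcA  = {5}
  8. ckckA = {5, 2, 7}
  9. kckcA = {5, 1, 3}
  10. kckckA = {5, 2, 7, 1, 3}
  11. ckckcA = {4, 2, 7, 6}
  12. ckckckA = {4, 6}
applying k or c yields no new set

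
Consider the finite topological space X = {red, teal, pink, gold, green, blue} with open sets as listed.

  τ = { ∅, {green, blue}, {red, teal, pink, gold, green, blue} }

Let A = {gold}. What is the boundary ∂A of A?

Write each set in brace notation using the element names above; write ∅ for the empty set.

opens ⊆ A: ∅; union → int = ∅
complement {red, teal, pink, green, blue}; its interior {green, blue}; cl(A) = X∖{green, blue} = {red, teal, pink, gold}
boundary = {red, teal, pink, gold} ∖ ∅ = {red, teal, pink, gold}

{red, teal, pink, gold}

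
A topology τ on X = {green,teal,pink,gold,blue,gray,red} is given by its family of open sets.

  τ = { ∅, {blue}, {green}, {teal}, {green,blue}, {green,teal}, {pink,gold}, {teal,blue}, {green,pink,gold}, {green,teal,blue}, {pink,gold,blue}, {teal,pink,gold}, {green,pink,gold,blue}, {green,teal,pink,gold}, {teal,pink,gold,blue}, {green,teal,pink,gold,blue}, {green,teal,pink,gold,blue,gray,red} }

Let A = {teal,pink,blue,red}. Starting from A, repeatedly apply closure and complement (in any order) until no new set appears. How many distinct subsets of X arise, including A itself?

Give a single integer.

10

closure: X∖int(X∖A) = X∖{green} = {teal,pink,gold,blue,gray,red}
Let k=closure and c=complement:
  1. A     = {teal,pink,blue,red}
  2. kA    = {teal,pink,gold,blue,gray,red}
  3. cA    = {green,gold,gray}
  4. ckA   = {green}
  5. kcA   = {green,pink,gold,gray,red}
  6. kckA  = {green,gray,red}
  7. ckcA  = {teal,blue}
  8. ckckA = {teal,pink,gold,blue}
  9. kckcA = {teal,blue,gray,red}
  10. ckckcA = {green,pink,gold}
— saturated at 10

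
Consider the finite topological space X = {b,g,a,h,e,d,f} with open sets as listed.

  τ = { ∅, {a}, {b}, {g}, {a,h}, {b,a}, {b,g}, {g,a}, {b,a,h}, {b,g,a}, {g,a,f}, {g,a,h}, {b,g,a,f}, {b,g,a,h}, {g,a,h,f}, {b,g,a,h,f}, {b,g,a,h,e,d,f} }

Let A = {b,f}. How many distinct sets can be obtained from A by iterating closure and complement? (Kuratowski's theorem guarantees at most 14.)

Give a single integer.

cl via duality: int({g,a,h,e,d}) = {g,a,h}, so X∖{g,a,h} = {b,e,d,f}
Write k for closure, c for complement:
  1. A     = {b,f}
  2. kA    = {b,e,d,f}
  3. cA    = {g,a,h,e,d}
  4. ckA   = {g,a,h}
  5. kcA   = {g,a,h,e,d,f}
  6. ckcA  = {b}
  7. kckcA = {b,e,d}
  8. ckckcA = {g,a,h,f}
applying k or c yields no new set

8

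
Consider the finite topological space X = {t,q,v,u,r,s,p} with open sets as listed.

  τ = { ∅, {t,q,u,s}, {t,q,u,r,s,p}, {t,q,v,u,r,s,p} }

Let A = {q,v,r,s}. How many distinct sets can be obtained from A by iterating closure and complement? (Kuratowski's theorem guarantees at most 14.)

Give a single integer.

4

closure: X∖int(X∖A) = X∖∅ = {t,q,v,u,r,s,p}
Let k=closure and c=complement:
  1. A     = {q,v,r,s}
  2. kA    = {t,q,v,u,r,s,p}
  3. cA    = {t,u,p}
  4. ckA   = ∅
— saturated at 4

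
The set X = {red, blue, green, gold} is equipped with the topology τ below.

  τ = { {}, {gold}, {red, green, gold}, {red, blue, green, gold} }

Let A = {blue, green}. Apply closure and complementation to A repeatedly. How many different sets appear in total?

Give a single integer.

6

X∖A={red, gold}, int(X∖A)={gold}, hence cl(A)={red, blue, green}
Orbit (k=closure, c=complement):
  1. A     = {blue, green}
  2. kA    = {red, blue, green}
  3. cA    = {red, gold}
  4. ckA   = {gold}
  5. kcA   = {red, blue, green, gold}
  6. ckcA  = {}
(closed under both — stop)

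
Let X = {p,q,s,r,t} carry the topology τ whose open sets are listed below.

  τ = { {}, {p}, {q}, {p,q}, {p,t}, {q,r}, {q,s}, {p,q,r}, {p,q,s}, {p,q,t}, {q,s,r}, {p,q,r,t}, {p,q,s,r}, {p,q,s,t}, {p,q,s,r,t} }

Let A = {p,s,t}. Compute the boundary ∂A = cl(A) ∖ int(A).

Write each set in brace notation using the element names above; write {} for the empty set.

{s}

open subsets of A: {}, {p}, {p,t}; so int(A) = {p,t}
closure: X∖int(X∖A) = X∖{q,r} = {p,s,t}
∂A = {p,s,t} minus {p,t} = {s}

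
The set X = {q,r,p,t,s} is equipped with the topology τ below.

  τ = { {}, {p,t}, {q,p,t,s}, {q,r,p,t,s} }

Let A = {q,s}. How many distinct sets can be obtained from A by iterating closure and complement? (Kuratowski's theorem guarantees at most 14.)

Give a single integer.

closure: X∖int(X∖A) = X∖{p,t} = {q,r,s}
Let k=closure and c=complement:
  1. A     = {q,s}
  2. kA    = {q,r,s}
  3. cA    = {r,p,t}
  4. ckA   = {p,t}
  5. kcA   = {q,r,p,t,s}
  6. ckcA  = {}
— saturated at 6

6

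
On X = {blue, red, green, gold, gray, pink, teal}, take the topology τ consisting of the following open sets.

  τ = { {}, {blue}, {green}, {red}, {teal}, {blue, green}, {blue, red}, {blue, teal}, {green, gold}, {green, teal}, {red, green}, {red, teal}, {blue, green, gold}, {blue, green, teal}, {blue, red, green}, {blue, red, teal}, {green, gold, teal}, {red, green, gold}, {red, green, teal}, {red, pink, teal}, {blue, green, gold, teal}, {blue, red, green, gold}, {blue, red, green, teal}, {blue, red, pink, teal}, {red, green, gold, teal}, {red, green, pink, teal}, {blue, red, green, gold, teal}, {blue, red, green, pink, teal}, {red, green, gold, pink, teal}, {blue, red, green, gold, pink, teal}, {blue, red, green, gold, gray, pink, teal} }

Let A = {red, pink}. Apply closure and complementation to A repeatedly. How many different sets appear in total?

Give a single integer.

6

closure: X∖int(X∖A) = X∖{blue, green, gold, teal} = {red, gray, pink}
Let k=closure and c=complement:
  1. A     = {red, pink}
  2. kA    = {red, gray, pink}
  3. cA    = {blue, green, gold, gray, teal}
  4. ckA   = {blue, green, gold, teal}
  5. kcA   = {blue, green, gold, gray, pink, teal}
  6. ckcA  = {red}
— saturated at 6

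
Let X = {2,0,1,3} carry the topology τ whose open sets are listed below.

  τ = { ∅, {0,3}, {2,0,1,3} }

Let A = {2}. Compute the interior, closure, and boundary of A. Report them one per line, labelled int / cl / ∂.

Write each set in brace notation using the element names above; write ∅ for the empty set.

int(A) = ∅
cl(A)  = {2,1}
∂A     = {2,1}

interior: largest open inside A is ∅ (from ∅)
cl via duality: int({0,1,3}) = {0,3}, so X∖{0,3} = {2,1}
cl∖int = {2,1}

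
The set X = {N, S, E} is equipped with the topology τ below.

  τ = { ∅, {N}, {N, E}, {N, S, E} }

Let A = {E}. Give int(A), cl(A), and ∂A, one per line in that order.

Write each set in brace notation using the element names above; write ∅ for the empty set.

interior: largest open inside A is ∅ (from ∅)
cl via duality: int({N, S}) = {N}, so X∖{N} = {S, E}
cl∖int = {S, E}

int(A) = ∅
cl(A)  = {S, E}
∂A     = {S, E}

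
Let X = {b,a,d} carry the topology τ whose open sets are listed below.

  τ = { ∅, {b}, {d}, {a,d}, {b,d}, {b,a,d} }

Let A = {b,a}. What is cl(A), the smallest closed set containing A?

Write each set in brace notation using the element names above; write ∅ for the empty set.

complement {d}; its interior {d}; cl(A) = X∖{d} = {b,a}

{b,a}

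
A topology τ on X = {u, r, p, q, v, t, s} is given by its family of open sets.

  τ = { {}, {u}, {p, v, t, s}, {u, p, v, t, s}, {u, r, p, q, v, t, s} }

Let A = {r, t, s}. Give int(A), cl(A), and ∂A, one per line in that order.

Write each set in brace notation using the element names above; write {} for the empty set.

open subsets of A: {}; so int(A) = {}
closure: X∖int(X∖A) = X∖{u} = {r, p, q, v, t, s}
∂A = {r, p, q, v, t, s} minus {} = {r, p, q, v, t, s}

int(A) = {}
cl(A)  = {r, p, q, v, t, s}
∂A     = {r, p, q, v, t, s}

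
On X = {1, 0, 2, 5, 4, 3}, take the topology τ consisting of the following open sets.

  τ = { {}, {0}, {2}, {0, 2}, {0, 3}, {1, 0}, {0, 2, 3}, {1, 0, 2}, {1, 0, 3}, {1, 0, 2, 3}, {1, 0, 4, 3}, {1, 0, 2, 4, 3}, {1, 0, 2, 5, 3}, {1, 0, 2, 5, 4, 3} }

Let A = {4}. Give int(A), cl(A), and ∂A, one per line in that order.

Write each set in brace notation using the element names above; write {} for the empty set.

opens ⊆ A: {}; union → int = {}
complement {1, 0, 2, 5, 3}; its interior {1, 0, 2, 5, 3}; cl(A) = X∖{1, 0, 2, 5, 3} = {4}
boundary = {4} ∖ {} = {4}

int(A) = {}
cl(A)  = {4}
∂A     = {4}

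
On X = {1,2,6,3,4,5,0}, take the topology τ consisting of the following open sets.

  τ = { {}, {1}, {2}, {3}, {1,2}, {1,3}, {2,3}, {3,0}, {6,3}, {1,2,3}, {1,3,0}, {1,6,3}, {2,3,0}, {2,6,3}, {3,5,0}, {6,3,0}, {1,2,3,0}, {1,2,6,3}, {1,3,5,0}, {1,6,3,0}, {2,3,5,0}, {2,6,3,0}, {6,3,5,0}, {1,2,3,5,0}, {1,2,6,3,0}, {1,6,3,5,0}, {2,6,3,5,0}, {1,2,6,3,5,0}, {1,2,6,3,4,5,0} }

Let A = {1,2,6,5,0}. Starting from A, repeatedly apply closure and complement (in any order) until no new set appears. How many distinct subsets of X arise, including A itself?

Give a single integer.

8

X∖A={3,4}, int(X∖A)={3}, hence cl(A)={1,2,6,4,5,0}
Orbit (k=closure, c=complement):
  1. A     = {1,2,6,5,0}
  2. kA    = {1,2,6,4,5,0}
  3. cA    = {3,4}
  4. ckA   = {3}
  5. kcA   = {6,3,4,5,0}
  6. ckcA  = {1,2}
  7. kckcA = {1,2,4}
  8. ckckcA = {6,3,5,0}
(closed under both — stop)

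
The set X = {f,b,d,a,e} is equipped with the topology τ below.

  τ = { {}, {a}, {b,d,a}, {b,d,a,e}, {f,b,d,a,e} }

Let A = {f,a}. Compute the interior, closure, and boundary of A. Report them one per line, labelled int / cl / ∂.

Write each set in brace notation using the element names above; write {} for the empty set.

int(A) = {a}
cl(A)  = {f,b,d,a,e}
∂A     = {f,b,d,e}

interior: largest open inside A is {a} (from {}, {a})
cl via duality: int({b,d,e}) = {}, so X∖{} = {f,b,d,a,e}
cl∖int = {f,b,d,e}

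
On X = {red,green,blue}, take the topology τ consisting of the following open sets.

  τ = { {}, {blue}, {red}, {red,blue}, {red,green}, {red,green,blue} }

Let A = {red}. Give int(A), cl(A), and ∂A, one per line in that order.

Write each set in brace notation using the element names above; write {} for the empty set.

U open, U⊆A: {}, {red}. int(A) = ⋃ = {red}
X∖A={green,blue}, int(X∖A)={blue}, hence cl(A)={red,green}
∂A: remove int from cl → {green}

int(A) = {red}
cl(A)  = {red,green}
∂A     = {green}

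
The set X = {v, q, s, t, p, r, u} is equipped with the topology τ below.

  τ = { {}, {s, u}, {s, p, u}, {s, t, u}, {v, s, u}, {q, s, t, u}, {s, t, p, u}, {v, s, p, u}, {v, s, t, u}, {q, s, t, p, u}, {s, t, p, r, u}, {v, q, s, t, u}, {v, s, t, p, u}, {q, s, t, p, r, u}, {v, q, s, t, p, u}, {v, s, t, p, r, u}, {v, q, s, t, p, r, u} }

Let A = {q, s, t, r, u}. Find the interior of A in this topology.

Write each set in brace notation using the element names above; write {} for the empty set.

interior: largest open inside A is {q, s, t, u} (from {}, {s, u}, {s, t, u}, {q, s, t, u})

{q, s, t, u}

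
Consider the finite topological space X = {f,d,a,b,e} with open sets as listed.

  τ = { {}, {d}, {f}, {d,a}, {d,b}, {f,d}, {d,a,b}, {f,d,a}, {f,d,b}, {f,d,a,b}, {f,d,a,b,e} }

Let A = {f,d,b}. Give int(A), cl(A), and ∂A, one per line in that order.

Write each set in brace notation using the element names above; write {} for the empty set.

U open, U⊆A: {}, {f}, {d}, {f,d}, {d,b}, {f,d,b}. int(A) = ⋃ = {f,d,b}
X∖A={a,e}, int(X∖A)={}, hence cl(A)={f,d,a,b,e}
∂A: remove int from cl → {a,e}

int(A) = {f,d,b}
cl(A)  = {f,d,a,b,e}
∂A     = {a,e}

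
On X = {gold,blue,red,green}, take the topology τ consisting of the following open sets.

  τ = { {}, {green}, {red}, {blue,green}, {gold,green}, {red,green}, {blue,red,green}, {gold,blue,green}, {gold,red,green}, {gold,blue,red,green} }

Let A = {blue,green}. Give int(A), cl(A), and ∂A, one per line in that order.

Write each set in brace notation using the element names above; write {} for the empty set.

opens ⊆ A: {}, {green}, {blue,green}; union → int = {blue,green}
complement {gold,red}; its interior {red}; cl(A) = X∖{red} = {gold,blue,green}
boundary = {gold,blue,green} ∖ {blue,green} = {gold}

int(A) = {blue,green}
cl(A)  = {gold,blue,green}
∂A     = {gold}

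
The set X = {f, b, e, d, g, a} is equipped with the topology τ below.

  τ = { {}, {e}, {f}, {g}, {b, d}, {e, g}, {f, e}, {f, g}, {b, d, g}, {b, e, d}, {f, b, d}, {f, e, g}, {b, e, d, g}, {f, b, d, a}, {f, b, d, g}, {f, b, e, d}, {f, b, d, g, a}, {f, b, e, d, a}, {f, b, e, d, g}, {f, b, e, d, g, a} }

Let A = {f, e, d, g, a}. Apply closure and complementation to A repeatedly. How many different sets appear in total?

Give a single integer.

complement {b}; its interior {}; cl(A) = X∖{} = {f, b, e, d, g, a}
With k = closure, c = complement:
  1. A     = {f, e, d, g, a}
  2. kA    = {f, b, e, d, g, a}
  3. cA    = {b}
  4. ckA   = {}
  5. kcA   = {b, d, a}
  6. ckcA  = {f, e, g}
  7. kckcA = {f, e, g, a}
  8. ckckcA = {b, d}
k, c of each give nothing new

8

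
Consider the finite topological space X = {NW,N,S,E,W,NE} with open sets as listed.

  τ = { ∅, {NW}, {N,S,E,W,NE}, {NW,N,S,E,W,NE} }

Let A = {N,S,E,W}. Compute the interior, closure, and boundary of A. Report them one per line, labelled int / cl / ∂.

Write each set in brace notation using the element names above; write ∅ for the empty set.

opens ⊆ A: ∅; union → int = ∅
complement {NW,NE}; its interior {NW}; cl(A) = X∖{NW} = {N,S,E,W,NE}
boundary = {N,S,E,W,NE} ∖ ∅ = {N,S,E,W,NE}

int(A) = ∅
cl(A)  = {N,S,E,W,NE}
∂A     = {N,S,E,W,NE}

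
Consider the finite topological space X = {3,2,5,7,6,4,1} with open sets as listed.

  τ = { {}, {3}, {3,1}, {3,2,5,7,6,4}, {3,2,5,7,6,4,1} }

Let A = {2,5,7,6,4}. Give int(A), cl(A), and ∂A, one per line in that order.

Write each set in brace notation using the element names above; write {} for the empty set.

int(A) = {}
cl(A)  = {2,5,7,6,4}
∂A     = {2,5,7,6,4}

opens ⊆ A: {}; union → int = {}
complement {3,1}; its interior {3,1}; cl(A) = X∖{3,1} = {2,5,7,6,4}
boundary = {2,5,7,6,4} ∖ {} = {2,5,7,6,4}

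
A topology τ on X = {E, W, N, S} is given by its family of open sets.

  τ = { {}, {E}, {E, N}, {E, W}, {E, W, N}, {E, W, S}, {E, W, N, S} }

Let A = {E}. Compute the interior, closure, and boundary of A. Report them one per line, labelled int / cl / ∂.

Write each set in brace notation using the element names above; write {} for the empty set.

U open, U⊆A: {}, {E}. int(A) = ⋃ = {E}
X∖A={W, N, S}, int(X∖A)={}, hence cl(A)={E, W, N, S}
∂A: remove int from cl → {W, N, S}

int(A) = {E}
cl(A)  = {E, W, N, S}
∂A     = {W, N, S}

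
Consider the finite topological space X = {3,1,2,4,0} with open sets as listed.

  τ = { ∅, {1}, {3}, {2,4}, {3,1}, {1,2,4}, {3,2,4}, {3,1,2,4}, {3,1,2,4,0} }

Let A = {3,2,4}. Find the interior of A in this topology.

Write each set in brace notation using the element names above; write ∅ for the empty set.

{3,2,4}

U open, U⊆A: ∅, {3}, {2,4}, {3,2,4}. int(A) = ⋃ = {3,2,4}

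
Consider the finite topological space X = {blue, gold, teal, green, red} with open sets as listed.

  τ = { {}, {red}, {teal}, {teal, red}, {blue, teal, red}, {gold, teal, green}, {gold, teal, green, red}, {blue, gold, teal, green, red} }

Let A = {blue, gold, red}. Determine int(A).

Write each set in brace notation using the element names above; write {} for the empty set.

{red}

open subsets of A: {}, {red}; so int(A) = {red}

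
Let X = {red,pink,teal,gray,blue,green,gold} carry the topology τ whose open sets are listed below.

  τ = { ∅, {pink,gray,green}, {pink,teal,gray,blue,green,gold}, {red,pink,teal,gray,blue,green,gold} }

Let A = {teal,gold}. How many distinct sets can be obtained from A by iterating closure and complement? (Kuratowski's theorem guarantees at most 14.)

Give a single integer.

closure: X∖int(X∖A) = X∖{pink,gray,green} = {red,teal,blue,gold}
Let k=closure and c=complement:
  1. A     = {teal,gold}
  2. kA    = {red,teal,blue,gold}
  3. cA    = {red,pink,gray,blue,green}
  4. ckA   = {pink,gray,green}
  5. kcA   = {red,pink,teal,gray,blue,green,gold}
  6. ckcA  = ∅
— saturated at 6

6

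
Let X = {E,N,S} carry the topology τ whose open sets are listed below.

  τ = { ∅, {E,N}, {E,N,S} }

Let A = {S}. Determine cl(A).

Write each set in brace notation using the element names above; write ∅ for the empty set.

{S}

X∖A={E,N}, int(X∖A)={E,N}, hence cl(A)={S}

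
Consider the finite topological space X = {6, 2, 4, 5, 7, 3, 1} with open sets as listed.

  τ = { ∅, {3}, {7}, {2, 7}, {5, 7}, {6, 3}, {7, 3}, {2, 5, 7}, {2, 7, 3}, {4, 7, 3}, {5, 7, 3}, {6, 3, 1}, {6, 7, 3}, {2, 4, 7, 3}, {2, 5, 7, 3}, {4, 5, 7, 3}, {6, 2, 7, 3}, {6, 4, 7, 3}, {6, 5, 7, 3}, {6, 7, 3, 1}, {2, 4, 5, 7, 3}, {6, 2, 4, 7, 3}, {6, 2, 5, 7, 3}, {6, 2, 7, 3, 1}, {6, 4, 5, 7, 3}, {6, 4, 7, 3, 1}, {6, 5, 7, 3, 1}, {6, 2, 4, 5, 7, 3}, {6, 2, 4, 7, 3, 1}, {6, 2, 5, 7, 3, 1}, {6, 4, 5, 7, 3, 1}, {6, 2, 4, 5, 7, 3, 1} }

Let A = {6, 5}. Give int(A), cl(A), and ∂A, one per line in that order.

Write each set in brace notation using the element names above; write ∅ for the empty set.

int(A) = ∅
cl(A)  = {6, 5, 1}
∂A     = {6, 5, 1}

opens ⊆ A: ∅; union → int = ∅
complement {2, 4, 7, 3, 1}; its interior {2, 4, 7, 3}; cl(A) = X∖{2, 4, 7, 3} = {6, 5, 1}
boundary = {6, 5, 1} ∖ ∅ = {6, 5, 1}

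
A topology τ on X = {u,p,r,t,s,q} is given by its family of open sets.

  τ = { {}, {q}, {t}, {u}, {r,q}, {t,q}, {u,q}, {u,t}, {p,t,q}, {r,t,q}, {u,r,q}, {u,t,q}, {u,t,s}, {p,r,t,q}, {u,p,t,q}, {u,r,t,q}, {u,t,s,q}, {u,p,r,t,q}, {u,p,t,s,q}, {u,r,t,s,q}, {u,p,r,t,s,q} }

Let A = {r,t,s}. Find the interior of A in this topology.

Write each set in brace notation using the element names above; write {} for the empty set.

open subsets of A: {}, {t}; so int(A) = {t}

{t}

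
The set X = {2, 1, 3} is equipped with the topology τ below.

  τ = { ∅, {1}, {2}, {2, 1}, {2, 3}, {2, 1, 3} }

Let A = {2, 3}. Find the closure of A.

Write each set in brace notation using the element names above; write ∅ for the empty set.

closure: X∖int(X∖A) = X∖{1} = {2, 3}

{2, 3}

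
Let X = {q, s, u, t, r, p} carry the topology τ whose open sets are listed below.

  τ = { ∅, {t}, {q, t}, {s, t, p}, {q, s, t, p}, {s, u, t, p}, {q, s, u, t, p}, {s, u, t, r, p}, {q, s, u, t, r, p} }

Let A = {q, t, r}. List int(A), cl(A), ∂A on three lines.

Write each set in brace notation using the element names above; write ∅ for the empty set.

int(A) = {q, t}
cl(A)  = {q, s, u, t, r, p}
∂A     = {s, u, r, p}

U open, U⊆A: ∅, {t}, {q, t}. int(A) = ⋃ = {q, t}
X∖A={s, u, p}, int(X∖A)=∅, hence cl(A)={q, s, u, t, r, p}
∂A: remove int from cl → {s, u, r, p}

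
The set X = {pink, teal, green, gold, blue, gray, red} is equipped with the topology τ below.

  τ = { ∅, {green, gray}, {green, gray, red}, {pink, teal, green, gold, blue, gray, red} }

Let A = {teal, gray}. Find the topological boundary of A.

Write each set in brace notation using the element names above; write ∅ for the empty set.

{pink, teal, green, gold, blue, gray, red}

open subsets of A: ∅; so int(A) = ∅
closure: X∖int(X∖A) = X∖∅ = {pink, teal, green, gold, blue, gray, red}
∂A = {pink, teal, green, gold, blue, gray, red} minus ∅ = {pink, teal, green, gold, blue, gray, red}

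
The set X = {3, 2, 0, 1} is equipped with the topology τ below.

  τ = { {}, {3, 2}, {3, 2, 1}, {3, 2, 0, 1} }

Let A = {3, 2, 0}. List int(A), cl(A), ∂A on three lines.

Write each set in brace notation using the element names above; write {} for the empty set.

open subsets of A: {}, {3, 2}; so int(A) = {3, 2}
closure: X∖int(X∖A) = X∖{} = {3, 2, 0, 1}
∂A = {3, 2, 0, 1} minus {3, 2} = {0, 1}

int(A) = {3, 2}
cl(A)  = {3, 2, 0, 1}
∂A     = {0, 1}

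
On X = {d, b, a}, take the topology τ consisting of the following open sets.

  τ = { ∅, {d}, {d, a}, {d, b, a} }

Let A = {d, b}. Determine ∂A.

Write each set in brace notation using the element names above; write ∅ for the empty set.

{b, a}

open subsets of A: ∅, {d}; so int(A) = {d}
closure: X∖int(X∖A) = X∖∅ = {d, b, a}
∂A = {d, b, a} minus {d} = {b, a}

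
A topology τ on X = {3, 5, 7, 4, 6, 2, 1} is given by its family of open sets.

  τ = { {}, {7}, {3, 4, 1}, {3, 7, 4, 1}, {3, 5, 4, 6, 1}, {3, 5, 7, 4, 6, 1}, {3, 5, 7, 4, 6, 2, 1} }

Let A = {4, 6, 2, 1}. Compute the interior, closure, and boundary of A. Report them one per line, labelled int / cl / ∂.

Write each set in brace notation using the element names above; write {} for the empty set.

U open, U⊆A: {}. int(A) = ⋃ = {}
X∖A={3, 5, 7}, int(X∖A)={7}, hence cl(A)={3, 5, 4, 6, 2, 1}
∂A: remove int from cl → {3, 5, 4, 6, 2, 1}

int(A) = {}
cl(A)  = {3, 5, 4, 6, 2, 1}
∂A     = {3, 5, 4, 6, 2, 1}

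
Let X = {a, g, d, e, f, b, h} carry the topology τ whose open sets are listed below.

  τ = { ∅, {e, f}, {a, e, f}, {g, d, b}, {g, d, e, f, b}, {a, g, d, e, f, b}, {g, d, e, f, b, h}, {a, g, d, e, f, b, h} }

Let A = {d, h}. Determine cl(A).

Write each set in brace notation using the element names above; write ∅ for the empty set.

X∖A={a, g, e, f, b}, int(X∖A)={a, e, f}, hence cl(A)={g, d, b, h}

{g, d, b, h}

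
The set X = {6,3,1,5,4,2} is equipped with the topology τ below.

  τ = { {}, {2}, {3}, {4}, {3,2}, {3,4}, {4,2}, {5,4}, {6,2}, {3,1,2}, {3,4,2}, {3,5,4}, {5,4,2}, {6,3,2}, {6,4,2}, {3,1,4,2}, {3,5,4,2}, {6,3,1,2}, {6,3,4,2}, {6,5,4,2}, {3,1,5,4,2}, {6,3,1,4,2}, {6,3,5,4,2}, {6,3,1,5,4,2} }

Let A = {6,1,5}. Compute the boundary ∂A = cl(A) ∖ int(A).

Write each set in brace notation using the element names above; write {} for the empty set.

opens ⊆ A: {}; union → int = {}
complement {3,4,2}; its interior {3,4,2}; cl(A) = X∖{3,4,2} = {6,1,5}
boundary = {6,1,5} ∖ {} = {6,1,5}

{6,1,5}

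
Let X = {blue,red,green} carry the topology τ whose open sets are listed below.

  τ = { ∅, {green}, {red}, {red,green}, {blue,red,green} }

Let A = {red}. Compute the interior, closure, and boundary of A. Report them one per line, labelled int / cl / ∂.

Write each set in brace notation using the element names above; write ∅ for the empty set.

opens ⊆ A: ∅, {red}; union → int = {red}
complement {blue,green}; its interior {green}; cl(A) = X∖{green} = {blue,red}
boundary = {blue,red} ∖ {red} = {blue}

int(A) = {red}
cl(A)  = {blue,red}
∂A     = {blue}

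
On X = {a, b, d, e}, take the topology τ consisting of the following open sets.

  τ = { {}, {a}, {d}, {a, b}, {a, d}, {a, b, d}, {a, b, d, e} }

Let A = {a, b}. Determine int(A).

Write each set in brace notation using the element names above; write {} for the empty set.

{a, b}

interior: largest open inside A is {a, b} (from {}, {a}, {a, b})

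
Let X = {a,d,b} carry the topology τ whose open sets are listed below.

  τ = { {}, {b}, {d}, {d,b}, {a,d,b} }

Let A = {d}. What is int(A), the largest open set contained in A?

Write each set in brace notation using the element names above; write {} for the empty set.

{d}

open subsets of A: {}, {d}; so int(A) = {d}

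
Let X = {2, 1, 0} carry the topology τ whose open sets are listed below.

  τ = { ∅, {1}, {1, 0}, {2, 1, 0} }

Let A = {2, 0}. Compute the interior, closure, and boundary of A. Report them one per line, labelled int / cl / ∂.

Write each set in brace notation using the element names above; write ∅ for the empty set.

U open, U⊆A: ∅. int(A) = ⋃ = ∅
X∖A={1}, int(X∖A)={1}, hence cl(A)={2, 0}
∂A: remove int from cl → {2, 0}

int(A) = ∅
cl(A)  = {2, 0}
∂A     = {2, 0}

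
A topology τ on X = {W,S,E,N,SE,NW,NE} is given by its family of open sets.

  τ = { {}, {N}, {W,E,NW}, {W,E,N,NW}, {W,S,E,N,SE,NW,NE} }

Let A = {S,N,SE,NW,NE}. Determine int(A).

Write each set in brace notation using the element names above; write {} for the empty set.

open subsets of A: {}, {N}; so int(A) = {N}

{N}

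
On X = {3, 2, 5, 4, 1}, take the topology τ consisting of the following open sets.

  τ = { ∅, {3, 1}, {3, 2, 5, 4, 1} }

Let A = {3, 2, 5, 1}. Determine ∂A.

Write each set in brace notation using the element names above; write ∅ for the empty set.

{2, 5, 4}

U open, U⊆A: ∅, {3, 1}. int(A) = ⋃ = {3, 1}
X∖A={4}, int(X∖A)=∅, hence cl(A)={3, 2, 5, 4, 1}
∂A: remove int from cl → {2, 5, 4}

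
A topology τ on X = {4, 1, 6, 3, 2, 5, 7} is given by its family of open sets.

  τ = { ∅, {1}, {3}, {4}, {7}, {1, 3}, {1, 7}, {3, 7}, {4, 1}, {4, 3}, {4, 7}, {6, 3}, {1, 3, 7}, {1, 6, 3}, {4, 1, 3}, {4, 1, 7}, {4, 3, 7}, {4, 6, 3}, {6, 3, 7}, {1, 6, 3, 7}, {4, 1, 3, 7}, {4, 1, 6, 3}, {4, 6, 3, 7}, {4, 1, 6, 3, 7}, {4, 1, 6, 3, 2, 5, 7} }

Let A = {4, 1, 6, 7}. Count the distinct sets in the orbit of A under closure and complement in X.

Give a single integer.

8

X∖A={3, 2, 5}, int(X∖A)={3}, hence cl(A)={4, 1, 6, 2, 5, 7}
Orbit (k=closure, c=complement):
  1. A     = {4, 1, 6, 7}
  2. kA    = {4, 1, 6, 2, 5, 7}
  3. cA    = {3, 2, 5}
  4. ckA   = {3}
  5. kcA   = {6, 3, 2, 5}
  6. ckcA  = {4, 1, 7}
  7. kckcA = {4, 1, 2, 5, 7}
  8. ckckcA = {6, 3}
(closed under both — stop)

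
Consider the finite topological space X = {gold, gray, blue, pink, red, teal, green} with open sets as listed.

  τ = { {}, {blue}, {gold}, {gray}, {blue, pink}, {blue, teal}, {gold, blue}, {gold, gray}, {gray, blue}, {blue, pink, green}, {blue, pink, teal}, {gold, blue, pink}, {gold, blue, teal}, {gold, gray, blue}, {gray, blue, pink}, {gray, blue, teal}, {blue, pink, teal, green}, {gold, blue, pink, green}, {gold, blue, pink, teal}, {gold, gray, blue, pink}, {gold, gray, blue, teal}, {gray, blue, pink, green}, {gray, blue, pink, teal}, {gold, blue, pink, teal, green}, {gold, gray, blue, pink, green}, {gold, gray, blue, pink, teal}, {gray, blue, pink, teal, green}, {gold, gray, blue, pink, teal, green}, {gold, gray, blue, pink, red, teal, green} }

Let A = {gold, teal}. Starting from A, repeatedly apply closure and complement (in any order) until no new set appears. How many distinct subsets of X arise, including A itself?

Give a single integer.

8

complement {gray, blue, pink, red, green}; its interior {gray, blue, pink, green}; cl(A) = X∖{gray, blue, pink, green} = {gold, red, teal}
With k = closure, c = complement:
  1. A     = {gold, teal}
  2. kA    = {gold, red, teal}
  3. cA    = {gray, blue, pink, red, green}
  4. ckA   = {gray, blue, pink, green}
  5. kcA   = {gray, blue, pink, red, teal, green}
  6. ckcA  = {gold}
  7. kckcA = {gold, red}
  8. ckckcA = {gray, blue, pink, teal, green}
k, c of each give nothing new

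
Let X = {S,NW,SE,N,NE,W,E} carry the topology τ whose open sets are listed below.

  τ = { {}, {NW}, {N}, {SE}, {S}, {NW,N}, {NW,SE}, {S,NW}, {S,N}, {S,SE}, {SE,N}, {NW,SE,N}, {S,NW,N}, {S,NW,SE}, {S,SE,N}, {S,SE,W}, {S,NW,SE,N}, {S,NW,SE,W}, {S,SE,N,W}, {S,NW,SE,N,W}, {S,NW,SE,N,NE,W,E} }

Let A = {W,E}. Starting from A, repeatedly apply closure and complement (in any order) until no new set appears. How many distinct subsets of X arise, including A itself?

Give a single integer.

cl via duality: int({S,NW,SE,N,NE}) = {S,NW,SE,N}, so X∖{S,NW,SE,N} = {NE,W,E}
Write k for closure, c for complement:
  1. A     = {W,E}
  2. kA    = {NE,W,E}
  3. cA    = {S,NW,SE,N,NE}
  4. ckA   = {S,NW,SE,N}
  5. kcA   = {S,NW,SE,N,NE,W,E}
  6. ckcA  = {}
applying k or c yields no new set

6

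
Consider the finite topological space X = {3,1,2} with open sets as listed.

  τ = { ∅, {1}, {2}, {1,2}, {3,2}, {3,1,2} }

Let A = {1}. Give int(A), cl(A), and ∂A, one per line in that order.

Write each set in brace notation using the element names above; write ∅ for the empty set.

U open, U⊆A: ∅, {1}. int(A) = ⋃ = {1}
X∖A={3,2}, int(X∖A)={3,2}, hence cl(A)={1}
∂A: remove int from cl → ∅

int(A) = {1}
cl(A)  = {1}
∂A     = ∅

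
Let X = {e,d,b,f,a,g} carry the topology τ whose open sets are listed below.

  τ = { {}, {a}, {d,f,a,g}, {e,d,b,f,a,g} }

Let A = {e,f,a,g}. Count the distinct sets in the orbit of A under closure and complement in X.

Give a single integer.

6

X∖A={d,b}, int(X∖A)={}, hence cl(A)={e,d,b,f,a,g}
Orbit (k=closure, c=complement):
  1. A     = {e,f,a,g}
  2. kA    = {e,d,b,f,a,g}
  3. cA    = {d,b}
  4. ckA   = {}
  5. kcA   = {e,d,b,f,g}
  6. ckcA  = {a}
(closed under both — stop)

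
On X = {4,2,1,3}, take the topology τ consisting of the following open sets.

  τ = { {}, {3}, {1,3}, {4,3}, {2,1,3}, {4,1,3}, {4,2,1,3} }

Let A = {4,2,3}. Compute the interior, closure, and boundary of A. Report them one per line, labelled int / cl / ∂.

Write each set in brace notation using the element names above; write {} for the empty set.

int(A) = {4,3}
cl(A)  = {4,2,1,3}
∂A     = {2,1}

U open, U⊆A: {}, {3}, {4,3}. int(A) = ⋃ = {4,3}
X∖A={1}, int(X∖A)={}, hence cl(A)={4,2,1,3}
∂A: remove int from cl → {2,1}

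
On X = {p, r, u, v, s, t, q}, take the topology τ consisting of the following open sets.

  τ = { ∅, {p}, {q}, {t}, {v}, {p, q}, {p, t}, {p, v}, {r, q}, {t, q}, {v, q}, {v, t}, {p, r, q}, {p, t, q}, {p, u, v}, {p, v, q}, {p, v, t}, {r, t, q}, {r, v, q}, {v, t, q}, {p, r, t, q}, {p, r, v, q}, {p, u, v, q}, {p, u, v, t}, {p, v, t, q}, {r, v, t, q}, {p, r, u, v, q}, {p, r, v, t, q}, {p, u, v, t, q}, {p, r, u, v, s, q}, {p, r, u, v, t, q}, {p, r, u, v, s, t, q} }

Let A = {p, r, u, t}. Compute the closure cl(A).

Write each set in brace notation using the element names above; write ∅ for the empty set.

X∖A={v, s, q}, int(X∖A)={v, q}, hence cl(A)={p, r, u, s, t}

{p, r, u, s, t}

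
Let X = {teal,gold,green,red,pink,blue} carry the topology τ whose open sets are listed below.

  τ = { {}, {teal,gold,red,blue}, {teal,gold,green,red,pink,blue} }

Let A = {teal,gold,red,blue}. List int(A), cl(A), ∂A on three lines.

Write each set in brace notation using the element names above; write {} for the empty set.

int(A) = {teal,gold,red,blue}
cl(A)  = {teal,gold,green,red,pink,blue}
∂A     = {green,pink}

open subsets of A: {}, {teal,gold,red,blue}; so int(A) = {teal,gold,red,blue}
closure: X∖int(X∖A) = X∖{} = {teal,gold,green,red,pink,blue}
∂A = {teal,gold,green,red,pink,blue} minus {teal,gold,red,blue} = {green,pink}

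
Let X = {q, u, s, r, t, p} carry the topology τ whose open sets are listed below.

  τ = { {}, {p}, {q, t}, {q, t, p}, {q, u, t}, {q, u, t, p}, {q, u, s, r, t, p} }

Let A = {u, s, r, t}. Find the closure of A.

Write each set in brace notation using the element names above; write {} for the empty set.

{q, u, s, r, t}

X∖A={q, p}, int(X∖A)={p}, hence cl(A)={q, u, s, r, t}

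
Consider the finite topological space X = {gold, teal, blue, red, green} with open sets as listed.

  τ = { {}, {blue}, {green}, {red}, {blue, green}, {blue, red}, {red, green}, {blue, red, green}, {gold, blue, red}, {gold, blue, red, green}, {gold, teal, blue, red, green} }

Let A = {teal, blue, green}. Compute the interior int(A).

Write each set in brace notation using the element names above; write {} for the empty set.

open subsets of A: {}, {green}, {blue}, {blue, green}; so int(A) = {blue, green}

{blue, green}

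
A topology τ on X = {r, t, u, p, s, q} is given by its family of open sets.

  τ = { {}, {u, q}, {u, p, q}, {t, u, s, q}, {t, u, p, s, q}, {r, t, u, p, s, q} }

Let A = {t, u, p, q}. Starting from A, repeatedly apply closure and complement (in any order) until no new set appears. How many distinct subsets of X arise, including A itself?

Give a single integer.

6

cl via duality: int({r, s}) = {}, so X∖{} = {r, t, u, p, s, q}
Write k for closure, c for complement:
  1. A     = {t, u, p, q}
  2. kA    = {r, t, u, p, s, q}
  3. cA    = {r, s}
  4. ckA   = {}
  5. kcA   = {r, t, s}
  6. ckcA  = {u, p, q}
applying k or c yields no new set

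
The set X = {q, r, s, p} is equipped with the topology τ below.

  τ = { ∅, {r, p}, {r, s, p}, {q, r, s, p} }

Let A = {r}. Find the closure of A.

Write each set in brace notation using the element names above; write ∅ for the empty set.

X∖A={q, s, p}, int(X∖A)=∅, hence cl(A)={q, r, s, p}

{q, r, s, p}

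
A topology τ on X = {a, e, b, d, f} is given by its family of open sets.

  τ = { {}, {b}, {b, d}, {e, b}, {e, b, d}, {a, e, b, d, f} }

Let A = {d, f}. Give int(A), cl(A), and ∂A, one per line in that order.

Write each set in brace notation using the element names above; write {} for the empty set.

int(A) = {}
cl(A)  = {a, d, f}
∂A     = {a, d, f}

U open, U⊆A: {}. int(A) = ⋃ = {}
X∖A={a, e, b}, int(X∖A)={e, b}, hence cl(A)={a, d, f}
∂A: remove int from cl → {a, d, f}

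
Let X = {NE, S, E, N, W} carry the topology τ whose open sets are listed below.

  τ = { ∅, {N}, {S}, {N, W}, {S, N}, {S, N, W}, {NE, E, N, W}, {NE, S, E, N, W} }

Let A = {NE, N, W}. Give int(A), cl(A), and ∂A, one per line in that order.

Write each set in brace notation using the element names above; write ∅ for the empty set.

int(A) = {N, W}
cl(A)  = {NE, E, N, W}
∂A     = {NE, E}

U open, U⊆A: ∅, {N}, {N, W}. int(A) = ⋃ = {N, W}
X∖A={S, E}, int(X∖A)={S}, hence cl(A)={NE, E, N, W}
∂A: remove int from cl → {NE, E}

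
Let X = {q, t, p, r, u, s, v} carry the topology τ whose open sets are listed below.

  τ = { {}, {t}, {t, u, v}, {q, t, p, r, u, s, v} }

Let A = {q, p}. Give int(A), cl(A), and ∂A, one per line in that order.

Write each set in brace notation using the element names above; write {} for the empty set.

U open, U⊆A: {}. int(A) = ⋃ = {}
X∖A={t, r, u, s, v}, int(X∖A)={t, u, v}, hence cl(A)={q, p, r, s}
∂A: remove int from cl → {q, p, r, s}

int(A) = {}
cl(A)  = {q, p, r, s}
∂A     = {q, p, r, s}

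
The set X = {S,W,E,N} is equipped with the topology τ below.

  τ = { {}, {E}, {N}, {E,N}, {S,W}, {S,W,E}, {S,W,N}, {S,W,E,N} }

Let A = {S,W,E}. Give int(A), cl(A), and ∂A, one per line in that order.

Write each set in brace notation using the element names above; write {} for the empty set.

int(A) = {S,W,E}
cl(A)  = {S,W,E}
∂A     = {}

interior: largest open inside A is {S,W,E} (from {}, {E}, {S,W}, {S,W,E})
cl via duality: int({N}) = {N}, so X∖{N} = {S,W,E}
cl∖int = {}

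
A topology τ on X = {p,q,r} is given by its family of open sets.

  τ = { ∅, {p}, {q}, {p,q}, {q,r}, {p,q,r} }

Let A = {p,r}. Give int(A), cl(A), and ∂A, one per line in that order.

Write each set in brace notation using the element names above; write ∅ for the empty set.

int(A) = {p}
cl(A)  = {p,r}
∂A     = {r}

opens ⊆ A: ∅, {p}; union → int = {p}
complement {q}; its interior {q}; cl(A) = X∖{q} = {p,r}
boundary = {p,r} ∖ {p} = {r}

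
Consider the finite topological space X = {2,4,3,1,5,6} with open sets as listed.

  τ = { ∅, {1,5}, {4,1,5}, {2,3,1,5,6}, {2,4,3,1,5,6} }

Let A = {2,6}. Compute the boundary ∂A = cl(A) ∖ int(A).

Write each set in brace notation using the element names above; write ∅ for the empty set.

{2,3,6}

opens ⊆ A: ∅; union → int = ∅
complement {4,3,1,5}; its interior {4,1,5}; cl(A) = X∖{4,1,5} = {2,3,6}
boundary = {2,3,6} ∖ ∅ = {2,3,6}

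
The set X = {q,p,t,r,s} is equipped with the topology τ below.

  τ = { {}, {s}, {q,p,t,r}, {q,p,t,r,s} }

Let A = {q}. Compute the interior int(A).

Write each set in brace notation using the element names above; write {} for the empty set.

opens ⊆ A: {}; union → int = {}

{}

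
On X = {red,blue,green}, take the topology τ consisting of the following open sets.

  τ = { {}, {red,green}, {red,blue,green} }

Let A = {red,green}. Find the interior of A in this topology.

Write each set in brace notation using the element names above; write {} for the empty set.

{red,green}

interior: largest open inside A is {red,green} (from {}, {red,green})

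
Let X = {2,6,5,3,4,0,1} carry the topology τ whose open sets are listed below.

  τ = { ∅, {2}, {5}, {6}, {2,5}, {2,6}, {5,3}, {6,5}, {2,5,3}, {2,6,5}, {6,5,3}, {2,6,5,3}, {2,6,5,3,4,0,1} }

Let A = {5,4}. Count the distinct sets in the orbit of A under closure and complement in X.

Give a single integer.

8

closure: X∖int(X∖A) = X∖{2,6} = {5,3,4,0,1}
Let k=closure and c=complement:
  1. A     = {5,4}
  2. kA    = {5,3,4,0,1}
  3. cA    = {2,6,3,0,1}
  4. ckA   = {2,6}
  5. kcA   = {2,6,3,4,0,1}
  6. kckA  = {2,6,4,0,1}
  7. ckcA  = {5}
  8. ckckA = {5,3}
— saturated at 8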